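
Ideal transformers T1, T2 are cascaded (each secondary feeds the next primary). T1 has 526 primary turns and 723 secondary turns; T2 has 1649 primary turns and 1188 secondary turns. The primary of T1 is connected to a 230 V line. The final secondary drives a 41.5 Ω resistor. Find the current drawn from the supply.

After T1: V = 230.00 × 723/526 = 316.14 V.
After T2: V = 316.14 × 1188/1649 = 227.76 V.
I_load = 227.76/41.5 = 5.4882 A, so P_out = 227.76 × 5.4882 = 1250.0 W.
All ideal ⇒ P_in = P_out, so I_supply = 1250.0/230 = 5.43 A.

I_supply ≈ 5.43 A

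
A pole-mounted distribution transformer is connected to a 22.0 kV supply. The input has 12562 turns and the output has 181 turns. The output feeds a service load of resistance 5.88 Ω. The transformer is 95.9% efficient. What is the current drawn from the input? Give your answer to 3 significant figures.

I_in ≈ 0.810 A

V_out = 22000 × 181/12562 = 316.99 V.
I_out = V_out/R = 316.99/5.88 = 53.909 A.
P_out = V_out I_out = 316.99 × 53.909 = 17089 W.
P_in = P_out/η = 17089/0.959 = 17819 W.
I_in = P_in/V_in = 17819/22000 = 0.810 A.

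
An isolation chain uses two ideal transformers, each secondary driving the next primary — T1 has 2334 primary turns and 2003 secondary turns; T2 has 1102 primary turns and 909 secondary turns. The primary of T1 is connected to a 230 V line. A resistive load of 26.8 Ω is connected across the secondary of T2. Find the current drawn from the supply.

I_supply ≈ 4.30 A

Secondary of T1: V = 230.00 × 2003/2334 = 197.38 V.
Secondary of T2: V = 197.38 × 909/1102 = 162.81 V.
I_load = 162.81/26.8 = 6.0751 A, so P_out = 162.81 × 6.0751 = 989.11 W.
All ideal ⇒ P_in = P_out, so I_supply = 989.11/230 = 4.30 A.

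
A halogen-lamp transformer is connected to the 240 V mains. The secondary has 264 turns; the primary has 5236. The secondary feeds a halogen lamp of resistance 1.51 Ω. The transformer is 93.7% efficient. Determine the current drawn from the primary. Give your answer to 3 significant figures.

V_s = 240 × 264/5236 = 12.101 V.
I_s = V_s/R = 12.101/1.51 = 8.0138 A.
P_out = V_s I_s = 12.101 × 8.0138 = 96.974 W.
P_in = P_out/η = 96.974/0.937 = 103.49 W.
I_p = P_in/V_p = 103.49/240 = 0.431 A.

I_p ≈ 0.431 A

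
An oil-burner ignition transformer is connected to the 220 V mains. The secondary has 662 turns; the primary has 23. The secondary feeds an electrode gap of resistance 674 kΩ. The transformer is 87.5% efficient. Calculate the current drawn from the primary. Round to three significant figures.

V_s = 220 × 662/23 = 6332.2 V.
I_s = V_s/R = 6332.2/674000 = 0.0093949 A.
P_out = V_s I_s = 6332.2 × 0.0093949 = 59.490 W.
P_in = P_out/η = 59.490/0.875 = 67.989 W.
I_p = P_in/V_p = 67.989/220 = 0.309 A.

I_p ≈ 0.309 A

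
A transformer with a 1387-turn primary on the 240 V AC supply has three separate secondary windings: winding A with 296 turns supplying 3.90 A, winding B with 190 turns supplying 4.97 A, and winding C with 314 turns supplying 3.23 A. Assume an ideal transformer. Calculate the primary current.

V_A = 240 × 296/1387 = 51.218 V; V_B = 240 × 190/1387 = 32.877 V; V_C = 240 × 314/1387 = 54.333 V.
P_out = V_A I_A + V_B I_B + V_C I_C = 51.218×3.90 + 32.877×4.97 + 54.333×3.23 = 199.75 + 163.40 + 175.50 = 538.65 W.
Ideal ⇒ P_in = P_out, so I_p = P_out/V_p = 538.65/240 = 2.24 A.

I_p ≈ 2.24 A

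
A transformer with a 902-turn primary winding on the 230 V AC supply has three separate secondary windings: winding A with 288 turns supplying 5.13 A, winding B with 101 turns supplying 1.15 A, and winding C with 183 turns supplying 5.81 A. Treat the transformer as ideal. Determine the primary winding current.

V_A = 230 × 288/902 = 73.437 V; V_B = 230 × 101/902 = 25.754 V; V_C = 230 × 183/902 = 46.663 V.
P_out = V_A I_A + V_B I_B + V_C I_C = 73.437×5.13 + 25.754×1.15 + 46.663×5.81 = 376.73 + 29.617 + 271.11 = 677.46 W.
Ideal ⇒ P_in = P_out, so I_p = P_out/V_p = 677.46/230 = 2.95 A.

I_p ≈ 2.95 A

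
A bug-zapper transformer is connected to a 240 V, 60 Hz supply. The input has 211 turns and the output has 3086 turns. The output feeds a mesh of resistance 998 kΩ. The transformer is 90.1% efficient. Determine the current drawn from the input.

I_in ≈ 0.0571 A

V_out = 240 × 3086/211 = 3510.1 V.
I_out = V_out/R = 3510.1/998000 = 0.0035172 A.
P_out = V_out I_out = 3510.1 × 0.0035172 = 12.346 W.
P_in = P_out/η = 12.346/0.901 = 13.702 W.
I_in = P_in/V_in = 13.702/240 = 0.0571 A.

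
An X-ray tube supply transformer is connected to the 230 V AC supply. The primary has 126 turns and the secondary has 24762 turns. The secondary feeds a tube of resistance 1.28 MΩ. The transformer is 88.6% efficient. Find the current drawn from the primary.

V_s = 230 × 24762/126 = 45200 V.
I_s = V_s/R = 45200/(1.28×10^6) = 0.035313 A.
P_out = V_s I_s = 45200 × 0.035313 = 1596.2 W.
P_in = P_out/η = 1596.2/0.886 = 1801.5 W.
I_p = P_in/V_p = 1801.5/230 = 7.83 A.

I_p ≈ 7.83 A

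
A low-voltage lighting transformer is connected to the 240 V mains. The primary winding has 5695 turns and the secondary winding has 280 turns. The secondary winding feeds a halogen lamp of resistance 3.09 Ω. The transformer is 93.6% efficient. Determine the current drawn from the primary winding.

V_s = 240 × 280/5695 = 11.800 V.
I_s = V_s/R = 11.800/3.09 = 3.8187 A.
P_out = V_s I_s = 11.800 × 3.8187 = 45.060 W.
P_in = P_out/η = 45.060/0.936 = 48.141 W.
I_p = P_in/V_p = 48.141/240 = 0.201 A.

I_p ≈ 0.201 A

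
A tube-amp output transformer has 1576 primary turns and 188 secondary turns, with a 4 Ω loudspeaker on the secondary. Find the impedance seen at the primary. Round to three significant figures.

Z_p = (N_p/N_s)² × Z_s = (1576/188)² × 4 = 281 Ω.

Z_p ≈ 281 Ω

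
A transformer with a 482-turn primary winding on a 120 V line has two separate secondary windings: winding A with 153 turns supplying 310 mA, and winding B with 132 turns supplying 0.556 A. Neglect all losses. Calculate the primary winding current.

V_A = 120 × 153/482 = 38.091 V; V_B = 120 × 132/482 = 32.863 V.
P_out = V_A I_A + V_B I_B = 38.091×0.310 + 32.863×0.556 = 11.808 + 18.272 = 30.080 W.
Ideal ⇒ P_in = P_out, so I_p = P_out/V_p = 30.080/120 = 0.251 A.

I_p ≈ 0.251 A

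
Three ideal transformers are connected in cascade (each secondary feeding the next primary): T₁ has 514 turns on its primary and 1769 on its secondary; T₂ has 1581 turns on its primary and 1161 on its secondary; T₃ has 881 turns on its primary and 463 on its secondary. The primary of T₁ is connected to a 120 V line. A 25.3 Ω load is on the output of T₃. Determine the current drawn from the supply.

I_supply ≈ 8.37 A

Secondary of T₁: V = 120.00 × 1769/514 = 413.00 V.
Secondary of T₂: V = 413.00 × 1161/1581 = 303.28 V.
Secondary of T₃: V = 303.28 × 463/881 = 159.39 V.
I_load = 159.39/25.3 = 6.2999 A, so P_out = 159.39 × 6.2999 = 1004.1 W.
All ideal ⇒ P_in = P_out, so I_supply = 1004.1/120 = 8.37 A.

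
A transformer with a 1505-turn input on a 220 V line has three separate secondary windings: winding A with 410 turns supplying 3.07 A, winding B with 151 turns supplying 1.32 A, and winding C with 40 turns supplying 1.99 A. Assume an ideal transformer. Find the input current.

V_A = 220 × 410/1505 = 59.934 V; V_B = 220 × 151/1505 = 22.073 V; V_C = 220 × 40/1505 = 5.8472 V.
P_out = V_A I_A + V_B I_B + V_C I_C = 59.934×3.07 + 22.073×1.32 + 5.8472×1.99 = 184.00 + 29.136 + 11.636 = 224.77 W.
Ideal ⇒ P_in = P_out, so I_in = P_out/V_in = 224.77/220 = 1.02 A.

I_in ≈ 1.02 A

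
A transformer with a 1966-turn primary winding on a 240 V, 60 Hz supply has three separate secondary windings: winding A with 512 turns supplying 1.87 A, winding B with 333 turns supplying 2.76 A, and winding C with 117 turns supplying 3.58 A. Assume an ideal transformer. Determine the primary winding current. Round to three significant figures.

V_A = 240 × 512/1966 = 62.503 V; V_B = 240 × 333/1966 = 40.651 V; V_C = 240 × 117/1966 = 14.283 V.
P_out = V_A I_A + V_B I_B + V_C I_C = 62.503×1.87 + 40.651×2.76 + 14.283×3.58 = 116.88 + 112.20 + 51.132 = 280.21 W.
Ideal ⇒ P_in = P_out, so I_p = P_out/V_p = 280.21/240 = 1.17 A.

I_p ≈ 1.17 A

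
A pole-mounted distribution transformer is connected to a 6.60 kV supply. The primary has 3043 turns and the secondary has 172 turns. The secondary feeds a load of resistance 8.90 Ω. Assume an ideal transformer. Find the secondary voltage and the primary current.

V_s = V_p × N_s/N_p = 6600 × 172/3043 = 373.05 V.
I_s = V_s/R = 373.05/8.90 = 41.916 A.
I_p = I_s × N_s/N_p = 41.916 × 172/3043 = 2.37 A.

V_s ≈ 373 V, I_p ≈ 2.37 A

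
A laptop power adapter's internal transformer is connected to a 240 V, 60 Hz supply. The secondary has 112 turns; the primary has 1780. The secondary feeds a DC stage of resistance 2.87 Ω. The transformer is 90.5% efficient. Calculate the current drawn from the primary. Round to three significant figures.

V_s = 240 × 112/1780 = 15.101 V.
I_s = V_s/R = 15.101/2.87 = 5.2617 A.
P_out = V_s I_s = 15.101 × 5.2617 = 79.458 W.
P_in = P_out/η = 79.458/0.905 = 87.799 W.
I_p = P_in/V_p = 87.799/240 = 0.366 A.

I_p ≈ 0.366 A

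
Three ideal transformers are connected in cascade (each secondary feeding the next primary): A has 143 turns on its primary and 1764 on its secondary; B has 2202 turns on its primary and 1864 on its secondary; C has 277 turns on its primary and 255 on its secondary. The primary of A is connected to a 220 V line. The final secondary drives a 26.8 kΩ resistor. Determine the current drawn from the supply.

I_supply ≈ 0.759 A

After A: V = 220.00 × 1764/143 = 2713.8 V.
After B: V = 2713.8 × 1864/2202 = 2297.3 V.
After C: V = 2297.3 × 255/277 = 2114.8 V.
I_load = 2114.8/26800 = 0.078911 A, so P_out = 2114.8 × 0.078911 = 166.88 W.
All ideal ⇒ P_in = P_out, so I_supply = 166.88/220 = 0.759 A.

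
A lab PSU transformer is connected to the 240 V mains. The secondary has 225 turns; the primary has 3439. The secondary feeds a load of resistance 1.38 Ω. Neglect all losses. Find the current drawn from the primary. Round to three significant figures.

I_p ≈ 0.744 A

V_s = V_p × N_s/N_p = 240 × 225/3439 = 15.702 V.
I_s = V_s/R = 15.702/1.38 = 11.378 A.
For an ideal transformer I_p N_p = I_s N_s, so I_p = 11.378 × 225/3439 = 0.744 A.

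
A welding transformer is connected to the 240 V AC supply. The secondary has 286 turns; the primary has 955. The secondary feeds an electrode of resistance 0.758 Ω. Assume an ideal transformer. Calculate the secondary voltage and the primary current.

V_s = V_p × N_s/N_p = 240 × 286/955 = 71.874 V.
I_s = V_s/R = 71.874/0.758 = 94.821 A.
I_p = I_s × N_s/N_p = 94.821 × 286/955 = 28.4 A.

V_s ≈ 71.9 V, I_p ≈ 28.4 A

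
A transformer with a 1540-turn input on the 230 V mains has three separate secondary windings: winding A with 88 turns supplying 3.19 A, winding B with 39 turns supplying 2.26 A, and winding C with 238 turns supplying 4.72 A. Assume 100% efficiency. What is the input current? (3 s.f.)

I_in ≈ 0.969 A

V_A = 230 × 88/1540 = 13.143 V; V_B = 230 × 39/1540 = 5.8247 V; V_C = 230 × 238/1540 = 35.545 V.
P_out = V_A I_A + V_B I_B + V_C I_C = 13.143×3.19 + 5.8247×2.26 + 35.545×4.72 = 41.926 + 13.164 + 167.77 = 222.86 W.
Ideal ⇒ P_in = P_out, so I_in = P_out/V_in = 222.86/230 = 0.969 A.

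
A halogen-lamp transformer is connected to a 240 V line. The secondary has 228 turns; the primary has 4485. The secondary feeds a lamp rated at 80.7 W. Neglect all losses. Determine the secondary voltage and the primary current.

V_s = V_p × N_s/N_p = 240 × 228/4485 = 12.201 V.
I_s = P/V_s = 80.7/12.201 = 6.6144 A.
I_p = I_s × N_s/N_p = 6.6144 × 228/4485 = 0.336 A.

V_s ≈ 12.2 V, I_p ≈ 0.336 A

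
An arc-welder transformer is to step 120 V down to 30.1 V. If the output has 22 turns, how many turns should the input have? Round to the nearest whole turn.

N_in = 88 turns

N_in/N_out = V_in/V_out, so N_in = 22 × 120/30.1 = 87.7 ≈ 88 turns.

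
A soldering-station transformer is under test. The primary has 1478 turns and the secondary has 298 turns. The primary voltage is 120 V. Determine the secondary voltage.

V_s/V_p = N_s/N_p, so V_s = 120 × 298/1478 = 24.2 V.

V_s ≈ 24.2 V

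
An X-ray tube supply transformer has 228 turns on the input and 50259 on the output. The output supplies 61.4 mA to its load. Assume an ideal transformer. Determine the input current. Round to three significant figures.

For an ideal transformer I_in/I_out = N_out/N_in, so I_in = 0.0614 × 50259/228 = 13.5 A.

I_in ≈ 13.5 A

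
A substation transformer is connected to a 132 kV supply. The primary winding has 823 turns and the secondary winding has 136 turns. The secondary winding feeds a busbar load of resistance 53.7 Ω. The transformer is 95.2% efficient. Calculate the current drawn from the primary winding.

I_p ≈ 70.5 A

V_s = 132000 × 136/823 = 21813 V.
I_s = V_s/R = 21813/53.7 = 406.20 A.
P_out = V_s I_s = 21813 × 406.20 = 8.8604×10^6 W.
P_in = P_out/η = 8.8604×10^6/0.952 = 9.3071×10^6 W.
I_p = P_in/V_p = 9.3071×10^6/132000 = 70.5 A.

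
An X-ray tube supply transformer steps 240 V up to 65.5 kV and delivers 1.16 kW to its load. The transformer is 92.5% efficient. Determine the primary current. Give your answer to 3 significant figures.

I_p ≈ 5.23 A

P_in = P_out/η = 1160/0.925 = 1254.1 W.
I_p = P_in/V_p = 1254.1/240 = 5.23 A.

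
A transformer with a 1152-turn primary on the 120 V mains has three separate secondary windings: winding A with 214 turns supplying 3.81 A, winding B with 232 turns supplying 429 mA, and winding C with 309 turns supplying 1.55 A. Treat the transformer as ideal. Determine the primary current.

V_A = 120 × 214/1152 = 22.292 V; V_B = 120 × 232/1152 = 24.167 V; V_C = 120 × 309/1152 = 32.188 V.
P_out = V_A I_A + V_B I_B + V_C I_C = 22.292×3.81 + 24.167×0.429 + 32.188×1.55 = 84.931 + 10.367 + 49.891 = 145.19 W.
Ideal ⇒ P_in = P_out, so I_p = P_out/V_p = 145.19/120 = 1.21 A.

I_p ≈ 1.21 A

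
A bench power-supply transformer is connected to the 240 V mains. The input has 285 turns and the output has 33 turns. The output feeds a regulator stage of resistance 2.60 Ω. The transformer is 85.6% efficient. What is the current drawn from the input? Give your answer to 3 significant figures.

V_out = 240 × 33/285 = 27.789 V.
I_out = V_out/R = 27.789/2.60 = 10.688 A.
P_out = V_out I_out = 27.789 × 10.688 = 297.02 W.
P_in = P_out/η = 297.02/0.856 = 346.99 W.
I_in = P_in/V_in = 346.99/240 = 1.45 A.

I_in ≈ 1.45 A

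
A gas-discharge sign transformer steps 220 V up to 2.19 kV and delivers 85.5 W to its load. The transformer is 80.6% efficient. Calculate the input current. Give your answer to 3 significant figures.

P_in = P_out/η = 85.5/0.806 = 106.08 W.
I_in = P_in/V_in = 106.08/220 = 0.482 A.

I_in ≈ 0.482 A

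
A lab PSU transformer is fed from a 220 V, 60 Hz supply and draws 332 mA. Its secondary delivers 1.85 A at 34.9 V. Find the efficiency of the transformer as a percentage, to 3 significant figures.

η ≈ 88.4%

P_in = 220 × 0.332 = 73.0400 W.
P_out = 34.9 × 1.85 = 64.5650 W.
η = P_out/P_in = 64.5650/73.0400 = 0.884.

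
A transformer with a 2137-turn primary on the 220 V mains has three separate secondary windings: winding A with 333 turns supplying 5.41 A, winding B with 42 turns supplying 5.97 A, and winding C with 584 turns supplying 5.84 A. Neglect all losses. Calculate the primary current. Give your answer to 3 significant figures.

V_A = 220 × 333/2137 = 34.282 V; V_B = 220 × 42/2137 = 4.3238 V; V_C = 220 × 584/2137 = 60.122 V.
P_out = V_A I_A + V_B I_B + V_C I_C = 34.282×5.41 + 4.3238×5.97 + 60.122×5.84 = 185.46 + 25.813 + 351.11 = 562.39 W.
Ideal ⇒ P_in = P_out, so I_p = P_out/V_p = 562.39/220 = 2.56 A.

I_p ≈ 2.56 A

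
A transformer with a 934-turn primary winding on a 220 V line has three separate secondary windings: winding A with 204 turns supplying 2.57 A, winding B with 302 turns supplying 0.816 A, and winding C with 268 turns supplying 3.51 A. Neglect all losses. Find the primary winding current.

I_p ≈ 1.83 A

V_A = 220 × 204/934 = 48.051 V; V_B = 220 × 302/934 = 71.135 V; V_C = 220 × 268/934 = 63.126 V.
P_out = V_A I_A + V_B I_B + V_C I_C = 48.051×2.57 + 71.135×0.816 + 63.126×3.51 = 123.49 + 58.046 + 221.57 = 403.11 W.
Ideal ⇒ P_in = P_out, so I_p = P_out/V_p = 403.11/220 = 1.83 A.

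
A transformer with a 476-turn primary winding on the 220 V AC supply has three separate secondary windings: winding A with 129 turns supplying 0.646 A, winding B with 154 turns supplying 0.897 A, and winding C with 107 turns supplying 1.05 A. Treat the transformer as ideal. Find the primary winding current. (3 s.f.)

V_A = 220 × 129/476 = 59.622 V; V_B = 220 × 154/476 = 71.176 V; V_C = 220 × 107/476 = 49.454 V.
P_out = V_A I_A + V_B I_B + V_C I_C = 59.622×0.646 + 71.176×0.897 + 49.454×1.05 = 38.516 + 63.845 + 51.926 = 154.29 W.
Ideal ⇒ P_in = P_out, so I_p = P_out/V_p = 154.29/220 = 0.701 A.

I_p ≈ 0.701 A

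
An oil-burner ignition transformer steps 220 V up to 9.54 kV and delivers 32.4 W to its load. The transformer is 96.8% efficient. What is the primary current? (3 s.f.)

P_in = P_out/η = 32.4/0.968 = 33.471 W.
I_p = P_in/V_p = 33.471/220 = 0.152 A.

I_p ≈ 0.152 A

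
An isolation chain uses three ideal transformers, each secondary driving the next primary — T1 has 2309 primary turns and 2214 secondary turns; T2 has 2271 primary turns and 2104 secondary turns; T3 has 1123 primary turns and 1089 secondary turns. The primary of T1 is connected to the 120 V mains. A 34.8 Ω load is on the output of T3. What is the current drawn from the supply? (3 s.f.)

I_supply ≈ 2.56 A

Secondary of T1: V = 120.00 × 2214/2309 = 115.06 V.
Secondary of T2: V = 115.06 × 2104/2271 = 106.60 V.
Secondary of T3: V = 106.60 × 1089/1123 = 103.37 V.
I_load = 103.37/34.8 = 2.9705 A, so P_out = 103.37 × 2.9705 = 307.07 W.
All ideal ⇒ P_in = P_out, so I_supply = 307.07/120 = 2.56 A.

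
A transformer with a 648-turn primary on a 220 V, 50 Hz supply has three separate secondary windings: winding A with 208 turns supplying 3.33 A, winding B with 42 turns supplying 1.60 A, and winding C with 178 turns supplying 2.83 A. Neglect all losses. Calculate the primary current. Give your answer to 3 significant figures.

V_A = 220 × 208/648 = 70.617 V; V_B = 220 × 42/648 = 14.259 V; V_C = 220 × 178/648 = 60.432 V.
P_out = V_A I_A + V_B I_B + V_C I_C = 70.617×3.33 + 14.259×1.60 + 60.432×2.83 = 235.16 + 22.815 + 171.02 = 428.99 W.
Ideal ⇒ P_in = P_out, so I_p = P_out/V_p = 428.99/220 = 1.95 A.

I_p ≈ 1.95 A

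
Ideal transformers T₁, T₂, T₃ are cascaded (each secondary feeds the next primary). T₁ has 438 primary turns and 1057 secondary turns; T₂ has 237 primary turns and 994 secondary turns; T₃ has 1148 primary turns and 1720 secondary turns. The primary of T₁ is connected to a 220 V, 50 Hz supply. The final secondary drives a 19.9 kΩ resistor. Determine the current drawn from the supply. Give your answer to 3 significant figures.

After T₁: V = 220.00 × 1057/438 = 530.91 V.
After T₂: V = 530.91 × 994/237 = 2226.7 V.
After T₃: V = 2226.7 × 1720/1148 = 3336.2 V.
I_load = 3336.2/19900 = 0.16765 A, so P_out = 3336.2 × 0.16765 = 559.30 W.
All ideal ⇒ P_in = P_out, so I_supply = 559.30/220 = 2.54 A.

I_supply ≈ 2.54 A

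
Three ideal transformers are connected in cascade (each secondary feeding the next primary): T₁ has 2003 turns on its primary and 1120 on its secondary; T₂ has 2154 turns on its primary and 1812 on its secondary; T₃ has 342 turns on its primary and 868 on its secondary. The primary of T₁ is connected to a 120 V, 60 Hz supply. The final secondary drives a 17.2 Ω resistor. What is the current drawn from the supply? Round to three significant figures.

I_supply ≈ 9.94 A

After T₁: V = 120.00 × 1120/2003 = 67.099 V.
After T₂: V = 67.099 × 1812/2154 = 56.446 V.
After T₃: V = 56.446 × 868/342 = 143.26 V.
I_load = 143.26/17.2 = 8.3291 A, so P_out = 143.26 × 8.3291 = 1193.2 W.
All ideal ⇒ P_in = P_out, so I_supply = 1193.2/120 = 9.94 A.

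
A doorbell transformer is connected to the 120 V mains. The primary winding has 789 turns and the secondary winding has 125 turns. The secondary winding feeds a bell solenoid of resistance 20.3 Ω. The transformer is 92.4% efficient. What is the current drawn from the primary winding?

V_s = 120 × 125/789 = 19.011 V.
I_s = V_s/R = 19.011/20.3 = 0.93652 A.
P_out = V_s I_s = 19.011 × 0.93652 = 17.805 W.
P_in = P_out/η = 17.805/0.924 = 19.269 W.
I_p = P_in/V_p = 19.269/120 = 0.161 A.

I_p ≈ 0.161 A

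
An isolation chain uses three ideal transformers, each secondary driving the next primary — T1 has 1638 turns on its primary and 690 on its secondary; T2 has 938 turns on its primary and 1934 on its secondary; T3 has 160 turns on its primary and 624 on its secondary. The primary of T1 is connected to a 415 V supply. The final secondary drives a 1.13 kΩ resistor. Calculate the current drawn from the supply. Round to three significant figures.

After T1: V = 415.00 × 690/1638 = 174.82 V.
After T2: V = 174.82 × 1934/938 = 360.44 V.
After T3: V = 360.44 × 624/160 = 1405.7 V.
I_load = 1405.7/1130 = 1.2440 A, so P_out = 1405.7 × 1.2440 = 1748.7 W.
All ideal ⇒ P_in = P_out, so I_supply = 1748.7/415 = 4.21 A.

I_supply ≈ 4.21 A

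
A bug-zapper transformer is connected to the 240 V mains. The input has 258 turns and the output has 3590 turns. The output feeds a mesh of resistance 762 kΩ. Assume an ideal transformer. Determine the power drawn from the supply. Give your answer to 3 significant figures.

P ≈ 14.6 W

V_out = V_in × N_out/N_in = 240 × 3590/258 = 3339.5 V.
I_out = V_out/R = 3339.5/762000 = 0.0043826 A.
I_in = I_out × N_out/N_in = 0.0043826 × 3590/258 = 0.060983 A.
P = V_in I_in = 240 × 0.060983 = 14.6 W.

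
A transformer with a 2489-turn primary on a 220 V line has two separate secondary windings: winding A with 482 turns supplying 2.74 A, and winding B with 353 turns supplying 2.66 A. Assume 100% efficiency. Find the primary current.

V_A = 220 × 482/2489 = 42.603 V; V_B = 220 × 353/2489 = 31.201 V.
P_out = V_A I_A + V_B I_B = 42.603×2.74 + 31.201×2.66 = 116.73 + 82.995 = 199.73 W.
Ideal ⇒ P_in = P_out, so I_p = P_out/V_p = 199.73/220 = 0.908 A.

I_p ≈ 0.908 A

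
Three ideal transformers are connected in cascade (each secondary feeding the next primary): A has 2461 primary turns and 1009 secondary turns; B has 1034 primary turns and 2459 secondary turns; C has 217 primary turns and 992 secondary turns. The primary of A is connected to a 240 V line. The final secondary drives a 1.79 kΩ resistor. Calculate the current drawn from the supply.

Secondary of A: V = 240.00 × 1009/2461 = 98.399 V.
Secondary of B: V = 98.399 × 2459/1034 = 234.01 V.
Secondary of C: V = 234.01 × 992/217 = 1069.7 V.
I_load = 1069.7/1790 = 0.59762 A, so P_out = 1069.7 × 0.59762 = 639.31 W.
All ideal ⇒ P_in = P_out, so I_supply = 639.31/240 = 2.66 A.

I_supply ≈ 2.66 A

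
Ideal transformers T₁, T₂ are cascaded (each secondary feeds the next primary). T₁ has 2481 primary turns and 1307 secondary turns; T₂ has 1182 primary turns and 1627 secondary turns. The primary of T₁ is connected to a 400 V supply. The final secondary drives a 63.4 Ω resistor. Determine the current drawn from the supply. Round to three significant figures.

I_supply ≈ 3.32 A

Secondary of T₁: V = 400.00 × 1307/2481 = 210.72 V.
Secondary of T₂: V = 210.72 × 1627/1182 = 290.05 V.
I_load = 290.05/63.4 = 4.5750 A, so P_out = 290.05 × 4.5750 = 1327.0 W.
All ideal ⇒ P_in = P_out, so I_supply = 1327.0/400 = 3.32 A.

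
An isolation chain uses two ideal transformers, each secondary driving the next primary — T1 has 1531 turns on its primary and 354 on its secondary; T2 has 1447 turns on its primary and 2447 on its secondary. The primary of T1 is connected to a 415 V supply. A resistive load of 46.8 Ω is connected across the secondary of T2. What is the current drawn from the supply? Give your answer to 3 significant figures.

I_supply ≈ 1.36 A

Secondary of T1: V = 415.00 × 354/1531 = 95.957 V.
Secondary of T2: V = 95.957 × 2447/1447 = 162.27 V.
I_load = 162.27/46.8 = 3.4673 A, so P_out = 162.27 × 3.4673 = 562.65 W.
All ideal ⇒ P_in = P_out, so I_supply = 562.65/415 = 1.36 A.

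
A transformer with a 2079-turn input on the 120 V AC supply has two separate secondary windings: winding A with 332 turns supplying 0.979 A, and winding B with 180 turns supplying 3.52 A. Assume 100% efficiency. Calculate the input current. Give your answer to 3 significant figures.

V_A = 120 × 332/2079 = 19.163 V; V_B = 120 × 180/2079 = 10.390 V.
P_out = V_A I_A + V_B I_B = 19.163×0.979 + 10.390×3.52 = 18.761 + 36.571 = 55.332 W.
Ideal ⇒ P_in = P_out, so I_in = P_out/V_in = 55.332/120 = 0.461 A.

I_in ≈ 0.461 A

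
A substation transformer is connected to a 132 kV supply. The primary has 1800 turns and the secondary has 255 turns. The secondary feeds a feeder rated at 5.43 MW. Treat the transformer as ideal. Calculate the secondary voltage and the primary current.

V_s = V_p × N_s/N_p = 132000 × 255/1800 = 18700 V.
I_s = P/V_s = 5.43×10^6/18700 = 290.37 A.
I_p = I_s × N_s/N_p = 290.37 × 255/1800 = 41.1 A.

V_s ≈ 18700 V, I_p ≈ 41.1 A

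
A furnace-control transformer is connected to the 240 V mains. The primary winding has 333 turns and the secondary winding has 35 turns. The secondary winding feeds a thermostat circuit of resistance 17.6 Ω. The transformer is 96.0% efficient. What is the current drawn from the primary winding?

I_p ≈ 0.157 A

V_s = 240 × 35/333 = 25.225 V.
I_s = V_s/R = 25.225/17.6 = 1.4333 A.
P_out = V_s I_s = 25.225 × 1.4333 = 36.154 W.
P_in = P_out/η = 36.154/0.960 = 37.661 W.
I_p = P_in/V_p = 37.661/240 = 0.157 A.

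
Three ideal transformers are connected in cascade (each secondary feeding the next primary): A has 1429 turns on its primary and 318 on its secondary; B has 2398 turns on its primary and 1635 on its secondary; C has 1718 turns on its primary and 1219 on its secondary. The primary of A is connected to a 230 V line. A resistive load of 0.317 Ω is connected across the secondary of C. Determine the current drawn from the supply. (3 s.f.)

I_supply ≈ 8.41 A

After A: V = 230.00 × 318/1429 = 51.183 V.
After B: V = 51.183 × 1635/2398 = 34.897 V.
After C: V = 34.897 × 1219/1718 = 24.761 V.
I_load = 24.761/0.317 = 78.111 A, so P_out = 24.761 × 78.111 = 1934.1 W.
All ideal ⇒ P_in = P_out, so I_supply = 1934.1/230 = 8.41 A.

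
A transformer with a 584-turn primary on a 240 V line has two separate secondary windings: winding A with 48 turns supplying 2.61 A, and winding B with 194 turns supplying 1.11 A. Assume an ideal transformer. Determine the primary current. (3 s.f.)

I_p ≈ 0.583 A

V_A = 240 × 48/584 = 19.726 V; V_B = 240 × 194/584 = 79.726 V.
P_out = V_A I_A + V_B I_B = 19.726×2.61 + 79.726×1.11 = 51.485 + 88.496 = 139.98 W.
Ideal ⇒ P_in = P_out, so I_p = P_out/V_p = 139.98/240 = 0.583 A.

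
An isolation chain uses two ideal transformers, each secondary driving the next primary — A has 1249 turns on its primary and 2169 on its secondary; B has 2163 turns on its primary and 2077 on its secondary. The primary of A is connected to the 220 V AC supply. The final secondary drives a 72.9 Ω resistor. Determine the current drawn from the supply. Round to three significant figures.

Secondary of A: V = 220.00 × 2169/1249 = 382.05 V.
Secondary of B: V = 382.05 × 2077/2163 = 366.86 V.
I_load = 366.86/72.9 = 5.0324 A, so P_out = 366.86 × 5.0324 = 1846.2 W.
All ideal ⇒ P_in = P_out, so I_supply = 1846.2/220 = 8.39 A.

I_supply ≈ 8.39 A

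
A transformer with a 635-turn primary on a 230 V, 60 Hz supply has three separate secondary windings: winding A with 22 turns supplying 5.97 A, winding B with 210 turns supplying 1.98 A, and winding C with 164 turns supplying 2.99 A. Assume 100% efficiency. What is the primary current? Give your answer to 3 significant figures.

V_A = 230 × 22/635 = 7.9685 V; V_B = 230 × 210/635 = 76.063 V; V_C = 230 × 164/635 = 59.402 V.
P_out = V_A I_A + V_B I_B + V_C I_C = 7.9685×5.97 + 76.063×1.98 + 59.402×2.99 = 47.572 + 150.60 + 177.61 = 375.79 W.
Ideal ⇒ P_in = P_out, so I_p = P_out/V_p = 375.79/230 = 1.63 A.

I_p ≈ 1.63 A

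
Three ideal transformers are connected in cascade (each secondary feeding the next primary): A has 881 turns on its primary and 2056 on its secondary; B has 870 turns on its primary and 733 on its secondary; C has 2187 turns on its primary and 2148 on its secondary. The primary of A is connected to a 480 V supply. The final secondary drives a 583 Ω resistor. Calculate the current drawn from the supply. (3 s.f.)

I_supply ≈ 3.07 A

Secondary of A: V = 480.00 × 2056/881 = 1120.2 V.
Secondary of B: V = 1120.2 × 733/870 = 943.79 V.
Secondary of C: V = 943.79 × 2148/2187 = 926.96 V.
I_load = 926.96/583 = 1.5900 A, so P_out = 926.96 × 1.5900 = 1473.8 W.
All ideal ⇒ P_in = P_out, so I_supply = 1473.8/480 = 3.07 A.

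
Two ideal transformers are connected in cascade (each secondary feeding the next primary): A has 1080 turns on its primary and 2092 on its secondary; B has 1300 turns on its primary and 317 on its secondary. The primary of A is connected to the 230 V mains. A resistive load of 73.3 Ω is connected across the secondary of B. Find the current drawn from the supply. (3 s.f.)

After A: V = 230.00 × 2092/1080 = 445.52 V.
After B: V = 445.52 × 317/1300 = 108.64 V.
I_load = 108.64/73.3 = 1.4821 A, so P_out = 108.64 × 1.4821 = 161.01 W.
All ideal ⇒ P_in = P_out, so I_supply = 161.01/230 = 0.700 A.

I_supply ≈ 0.700 A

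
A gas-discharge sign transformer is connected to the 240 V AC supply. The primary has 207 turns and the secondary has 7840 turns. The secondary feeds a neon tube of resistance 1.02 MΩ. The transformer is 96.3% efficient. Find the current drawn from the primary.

V_s = 240 × 7840/207 = 9089.9 V.
I_s = V_s/R = 9089.9/(1.02×10^6) = 0.0089116 A.
P_out = V_s I_s = 9089.9 × 0.0089116 = 81.005 W.
P_in = P_out/η = 81.005/0.963 = 84.118 W.
I_p = P_in/V_p = 84.118/240 = 0.350 A.

I_p ≈ 0.350 A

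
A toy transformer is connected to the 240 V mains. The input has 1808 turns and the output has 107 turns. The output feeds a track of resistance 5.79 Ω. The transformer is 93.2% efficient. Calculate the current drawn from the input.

I_in ≈ 0.156 A

V_out = 240 × 107/1808 = 14.204 V.
I_out = V_out/R = 14.204/5.79 = 2.4531 A.
P_out = V_out I_out = 14.204 × 2.4531 = 34.843 W.
P_in = P_out/η = 34.843/0.932 = 37.385 W.
I_in = P_in/V_in = 37.385/240 = 0.156 A.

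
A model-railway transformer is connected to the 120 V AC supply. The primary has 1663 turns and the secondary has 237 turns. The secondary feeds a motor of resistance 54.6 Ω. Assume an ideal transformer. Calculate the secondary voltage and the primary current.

V_s = V_p × N_s/N_p = 120 × 237/1663 = 17.102 V.
I_s = V_s/R = 17.102/54.6 = 0.31322 A.
I_p = I_s × N_s/N_p = 0.31322 × 237/1663 = 0.0446 A.

V_s ≈ 17.1 V, I_p ≈ 0.0446 A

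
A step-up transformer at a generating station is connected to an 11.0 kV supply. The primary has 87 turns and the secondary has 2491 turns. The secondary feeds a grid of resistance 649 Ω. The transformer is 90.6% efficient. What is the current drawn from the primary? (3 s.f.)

V_s = 11000 × 2491/87 = 314950 V.
I_s = V_s/R = 314950/649 = 485.29 A.
P_out = V_s I_s = 314950 × 485.29 = 1.5284×10^8 W.
P_in = P_out/η = 1.5284×10^8/0.906 = 1.6870×10^8 W.
I_p = P_in/V_p = 1.6870×10^8/11000 = 15300 A.

I_p ≈ 15300 A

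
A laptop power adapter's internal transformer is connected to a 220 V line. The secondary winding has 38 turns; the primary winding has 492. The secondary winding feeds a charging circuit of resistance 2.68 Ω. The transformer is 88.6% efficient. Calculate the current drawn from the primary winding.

V_s = 220 × 38/492 = 16.992 V.
I_s = V_s/R = 16.992/2.68 = 6.3402 A.
P_out = V_s I_s = 16.992 × 6.3402 = 107.73 W.
P_in = P_out/η = 107.73/0.886 = 121.59 W.
I_p = P_in/V_p = 121.59/220 = 0.553 A.

I_p ≈ 0.553 A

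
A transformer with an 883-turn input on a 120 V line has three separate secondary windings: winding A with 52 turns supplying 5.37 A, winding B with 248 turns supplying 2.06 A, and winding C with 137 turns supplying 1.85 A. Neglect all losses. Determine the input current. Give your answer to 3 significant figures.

I_in ≈ 1.18 A

V_A = 120 × 52/883 = 7.0668 V; V_B = 120 × 248/883 = 33.703 V; V_C = 120 × 137/883 = 18.618 V.
P_out = V_A I_A + V_B I_B + V_C I_C = 7.0668×5.37 + 33.703×2.06 + 18.618×1.85 = 37.949 + 69.429 + 34.444 = 141.82 W.
Ideal ⇒ P_in = P_out, so I_in = P_out/V_in = 141.82/120 = 1.18 A.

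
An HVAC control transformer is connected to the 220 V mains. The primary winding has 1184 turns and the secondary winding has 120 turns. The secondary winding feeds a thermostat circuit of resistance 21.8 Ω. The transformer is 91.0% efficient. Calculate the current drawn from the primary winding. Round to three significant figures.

V_s = 220 × 120/1184 = 22.297 V.
I_s = V_s/R = 22.297/21.8 = 1.0228 A.
P_out = V_s I_s = 22.297 × 1.0228 = 22.806 W.
P_in = P_out/η = 22.806/0.910 = 25.061 W.
I_p = P_in/V_p = 25.061/220 = 0.114 A.

I_p ≈ 0.114 A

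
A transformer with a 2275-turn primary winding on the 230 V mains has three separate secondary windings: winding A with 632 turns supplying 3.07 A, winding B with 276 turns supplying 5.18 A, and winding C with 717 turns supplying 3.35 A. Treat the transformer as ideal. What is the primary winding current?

V_A = 230 × 632/2275 = 63.895 V; V_B = 230 × 276/2275 = 27.903 V; V_C = 230 × 717/2275 = 72.488 V.
P_out = V_A I_A + V_B I_B + V_C I_C = 63.895×3.07 + 27.903×5.18 + 72.488×3.35 = 196.16 + 144.54 + 242.83 = 583.53 W.
Ideal ⇒ P_in = P_out, so I_p = P_out/V_p = 583.53/230 = 2.54 A.

I_p ≈ 2.54 A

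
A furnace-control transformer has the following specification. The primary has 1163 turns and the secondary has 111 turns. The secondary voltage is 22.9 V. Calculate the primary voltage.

V_p ≈ 240 V

V_p/V_s = N_p/N_s, so V_p = 22.9 × 1163/111 = 240 V.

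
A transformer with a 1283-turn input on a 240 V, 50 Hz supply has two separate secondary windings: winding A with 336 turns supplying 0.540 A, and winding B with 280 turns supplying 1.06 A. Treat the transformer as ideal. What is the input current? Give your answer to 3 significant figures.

V_A = 240 × 336/1283 = 62.853 V; V_B = 240 × 280/1283 = 52.377 V.
P_out = V_A I_A + V_B I_B = 62.853×0.540 + 52.377×1.06 = 33.940 + 55.520 = 89.460 W.
Ideal ⇒ P_in = P_out, so I_in = P_out/V_in = 89.460/240 = 0.373 A.

I_in ≈ 0.373 A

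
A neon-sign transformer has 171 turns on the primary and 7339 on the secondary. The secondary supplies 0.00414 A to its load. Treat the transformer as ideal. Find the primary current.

I_p ≈ 0.178 A

For an ideal transformer I_p/I_s = N_s/N_p, so I_p = 0.00414 × 7339/171 = 0.178 A.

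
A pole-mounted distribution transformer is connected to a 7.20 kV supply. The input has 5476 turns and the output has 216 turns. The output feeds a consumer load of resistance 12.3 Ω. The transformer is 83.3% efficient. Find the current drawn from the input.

I_in ≈ 1.09 A

V_out = 7200 × 216/5476 = 284.00 V.
I_out = V_out/R = 284.00/12.3 = 23.090 A.
P_out = V_out I_out = 284.00 × 23.090 = 6557.5 W.
P_in = P_out/η = 6557.5/0.833 = 7872.2 W.
I_in = P_in/V_in = 7872.2/7200 = 1.09 A.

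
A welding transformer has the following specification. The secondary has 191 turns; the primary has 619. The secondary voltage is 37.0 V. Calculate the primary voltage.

V_p ≈ 120 V

V_p/V_s = N_p/N_s, so V_p = 37.0 × 619/191 = 120 V.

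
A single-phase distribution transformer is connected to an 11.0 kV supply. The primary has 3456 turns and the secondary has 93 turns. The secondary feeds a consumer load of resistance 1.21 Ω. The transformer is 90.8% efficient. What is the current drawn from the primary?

I_p ≈ 7.25 A

V_s = 11000 × 93/3456 = 296.01 V.
I_s = V_s/R = 296.01/1.21 = 244.63 A.
P_out = V_s I_s = 296.01 × 244.63 = 72413 W.
P_in = P_out/η = 72413/0.908 = 79750 W.
I_p = P_in/V_p = 79750/11000 = 7.25 A.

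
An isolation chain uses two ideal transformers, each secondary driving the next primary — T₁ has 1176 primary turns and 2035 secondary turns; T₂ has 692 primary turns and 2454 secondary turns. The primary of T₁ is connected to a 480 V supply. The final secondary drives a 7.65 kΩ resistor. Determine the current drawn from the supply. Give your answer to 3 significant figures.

After T₁: V = 480.00 × 2035/1176 = 830.61 V.
After T₂: V = 830.61 × 2454/692 = 2945.6 V.
I_load = 2945.6/7650 = 0.38504 A, so P_out = 2945.6 × 0.38504 = 1134.2 W.
All ideal ⇒ P_in = P_out, so I_supply = 1134.2/480 = 2.36 A.

I_supply ≈ 2.36 A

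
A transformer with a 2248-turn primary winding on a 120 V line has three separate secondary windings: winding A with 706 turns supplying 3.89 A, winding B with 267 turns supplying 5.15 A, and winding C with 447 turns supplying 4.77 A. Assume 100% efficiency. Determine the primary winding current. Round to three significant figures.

I_p ≈ 2.78 A

V_A = 120 × 706/2248 = 37.687 V; V_B = 120 × 267/2248 = 14.253 V; V_C = 120 × 447/2248 = 23.861 V.
P_out = V_A I_A + V_B I_B + V_C I_C = 37.687×3.89 + 14.253×5.15 + 23.861×4.77 = 146.60 + 73.401 + 113.82 = 333.82 W.
Ideal ⇒ P_in = P_out, so I_p = P_out/V_p = 333.82/120 = 2.78 A.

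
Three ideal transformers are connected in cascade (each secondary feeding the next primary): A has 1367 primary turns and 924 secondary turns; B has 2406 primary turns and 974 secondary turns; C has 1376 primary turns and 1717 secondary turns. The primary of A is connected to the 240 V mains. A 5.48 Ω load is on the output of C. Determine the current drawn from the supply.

I_supply ≈ 5.11 A

After A: V = 240.00 × 924/1367 = 162.22 V.
After B: V = 162.22 × 974/2406 = 65.672 V.
After C: V = 65.672 × 1717/1376 = 81.946 V.
I_load = 81.946/5.48 = 14.954 A, so P_out = 81.946 × 14.954 = 1225.4 W.
All ideal ⇒ P_in = P_out, so I_supply = 1225.4/240 = 5.11 A.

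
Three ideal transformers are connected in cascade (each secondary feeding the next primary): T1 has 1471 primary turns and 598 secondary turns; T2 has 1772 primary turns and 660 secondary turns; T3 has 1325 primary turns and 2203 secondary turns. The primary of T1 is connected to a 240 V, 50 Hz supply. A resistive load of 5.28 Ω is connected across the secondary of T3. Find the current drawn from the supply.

I_supply ≈ 2.88 A

After T1: V = 240.00 × 598/1471 = 97.566 V.
After T2: V = 97.566 × 660/1772 = 36.340 V.
After T3: V = 36.340 × 2203/1325 = 60.420 V.
I_load = 60.420/5.28 = 11.443 A, so P_out = 60.420 × 11.443 = 691.39 W.
All ideal ⇒ P_in = P_out, so I_supply = 691.39/240 = 2.88 A.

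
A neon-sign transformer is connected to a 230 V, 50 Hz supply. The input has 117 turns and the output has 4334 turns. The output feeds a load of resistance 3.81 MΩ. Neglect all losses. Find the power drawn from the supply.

V_out = V_in × N_out/N_in = 230 × 4334/117 = 8519.8 V.
I_out = V_out/R = 8519.8/(3.81×10^6) = 0.0022362 A.
I_in = I_out × N_out/N_in = 0.0022362 × 4334/117 = 0.082834 A.
P = V_in I_in = 230 × 0.082834 = 19.1 W.

P ≈ 19.1 W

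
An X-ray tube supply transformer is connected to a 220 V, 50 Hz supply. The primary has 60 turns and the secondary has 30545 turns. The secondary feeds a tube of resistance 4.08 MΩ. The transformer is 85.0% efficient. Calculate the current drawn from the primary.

I_p ≈ 16.4 A

V_s = 220 × 30545/60 = 112000 V.
I_s = V_s/R = 112000/(4.08×10^6) = 0.027451 A.
P_out = V_s I_s = 112000 × 0.027451 = 3074.4 W.
P_in = P_out/η = 3074.4/0.850 = 3617.0 W.
I_p = P_in/V_p = 3617.0/220 = 16.4 A.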